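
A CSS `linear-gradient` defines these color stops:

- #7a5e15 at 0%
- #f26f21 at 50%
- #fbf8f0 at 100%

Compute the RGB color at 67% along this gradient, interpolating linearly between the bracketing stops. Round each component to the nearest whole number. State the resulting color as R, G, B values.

67% lies between the 50% and 100% stops, so the local fraction is t = (67 − 50)/(100 − 50) = 17/50 ≈ 0.34.
#f26f21 → (242, 111, 33); #fbf8f0 → (251, 248, 240).
R = 242 + 0.34 × (251 − 242) = 245.06 → 245
G = 111 + 0.34 × (248 − 111) = 157.58 → 158
B = 33 + 0.34 × (240 − 33) = 103.38 → 103

(245, 158, 103)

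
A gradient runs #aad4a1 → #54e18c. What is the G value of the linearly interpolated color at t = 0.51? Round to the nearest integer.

G₁ = 212 (from #aad4a1), G₂ = 225 (from #54e18c).
G = 212 + 0.51 × (225 − 212) = 218.63 → 219

219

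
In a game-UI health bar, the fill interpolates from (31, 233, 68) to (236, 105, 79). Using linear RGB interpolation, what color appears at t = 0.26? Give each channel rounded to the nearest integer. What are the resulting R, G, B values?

R = 31 + 0.26 × (236 − 31) = 31 + 0.26 × 205 = 84.3 → 84
G = 233 + 0.26 × (105 − 233) = 233 + 0.26 × -128 = 199.72 → 200
B = 68 + 0.26 × (79 − 68) = 68 + 0.26 × 11 = 70.86 → 71

(84, 200, 71)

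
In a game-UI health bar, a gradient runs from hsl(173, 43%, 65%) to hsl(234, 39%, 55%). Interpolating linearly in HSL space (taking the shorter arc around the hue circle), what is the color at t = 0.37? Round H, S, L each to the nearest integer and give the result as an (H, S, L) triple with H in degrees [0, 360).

(196, 42, 61)

Hue arc: Δh = 234 − 173 = 61° (|Δh| ≤ 180, already the shorter path).
H = 173 + 0.37 × (61) = 195.57 → 196°
S = 43 + 0.37 × (39 − 43) = 41.52 → 42%
L = 65 + 0.37 × (55 − 65) = 61.3 → 61%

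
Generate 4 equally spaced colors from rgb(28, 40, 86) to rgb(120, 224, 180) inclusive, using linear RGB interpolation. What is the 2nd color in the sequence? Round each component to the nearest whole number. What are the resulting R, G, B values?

With 4 swatches and endpoints inclusive, swatch 2 sits at t = (2 − 1)/(4 − 1) = 1/3 ≈ 0.3333.
R = 28 + 0.3333 × (120 − 28) = 58.664 → 59
G = 40 + 0.3333 × (224 − 40) = 101.327 → 101
B = 86 + 0.3333 × (180 − 86) = 117.33 → 117

(59, 101, 117)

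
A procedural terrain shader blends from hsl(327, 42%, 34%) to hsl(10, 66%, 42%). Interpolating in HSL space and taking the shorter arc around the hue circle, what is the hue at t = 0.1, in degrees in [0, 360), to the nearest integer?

331

Hue: 10 − 327 = -317°, but |-317| > 180 so the shorter arc goes the other way: Δh = -317 + 360 = 43°.
H = 327 + 0.1 × (43) = 331.3 → 331°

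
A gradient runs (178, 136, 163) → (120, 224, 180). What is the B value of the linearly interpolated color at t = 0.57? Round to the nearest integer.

B = 163 + 0.57 × (180 − 163) = 172.69 → 173

173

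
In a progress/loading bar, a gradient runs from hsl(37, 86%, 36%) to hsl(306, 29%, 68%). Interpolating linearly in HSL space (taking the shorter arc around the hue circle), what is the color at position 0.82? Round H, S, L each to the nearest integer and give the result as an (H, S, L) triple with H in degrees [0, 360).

Hue: 306 − 37 = 269°, but |269| > 180 so the shorter arc goes the other way: Δh = 269 − 360 = -91°.
H = 37 + 0.82 × (-91) = -37.62 → -38 → -38 mod 360 = 322°
S = 86 + 0.82 × (29 − 86) = 39.26 → 39%
L = 36 + 0.82 × (68 − 36) = 62.24 → 62%

(322, 39, 62)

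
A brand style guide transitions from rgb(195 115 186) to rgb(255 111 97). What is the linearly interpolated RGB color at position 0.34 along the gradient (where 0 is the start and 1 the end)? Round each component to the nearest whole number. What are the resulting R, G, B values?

R = 195 + 0.34 × (255 − 195) = 195 + 0.34 × 60 = 215.4 → 215
G = 115 + 0.34 × (111 − 115) = 115 + 0.34 × -4 = 113.64 → 114
B = 186 + 0.34 × (97 − 186) = 186 + 0.34 × -89 = 155.74 → 156

(215, 114, 156)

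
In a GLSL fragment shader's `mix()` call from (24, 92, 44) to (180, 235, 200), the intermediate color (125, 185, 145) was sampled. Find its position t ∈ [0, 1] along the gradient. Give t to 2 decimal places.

0.65

Invert the lerp on the R channel (largest span, 156): t = (125 − 24) / (180 − 24) = 101/156 = 0.64744.
Check on G: (185 − 92)/(235 − 92) = 0.6503 ✓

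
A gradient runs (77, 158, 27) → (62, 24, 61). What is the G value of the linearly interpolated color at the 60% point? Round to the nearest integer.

G = 158 + 0.6 × (24 − 158) = 77.6 → 78

78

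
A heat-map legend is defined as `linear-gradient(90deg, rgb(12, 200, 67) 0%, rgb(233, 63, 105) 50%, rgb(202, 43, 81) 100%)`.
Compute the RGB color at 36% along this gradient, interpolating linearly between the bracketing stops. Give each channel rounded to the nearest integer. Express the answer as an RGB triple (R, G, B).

36% lies between the 0% and 50% stops, so the local fraction is t = (36 − 0)/(50 − 0) = 36/50 ≈ 0.72.
R = 12 + 0.72 × (233 − 12) = 171.12 → 171
G = 200 + 0.72 × (63 − 200) = 101.36 → 101
B = 67 + 0.72 × (105 − 67) = 94.36 → 94

(171, 101, 94)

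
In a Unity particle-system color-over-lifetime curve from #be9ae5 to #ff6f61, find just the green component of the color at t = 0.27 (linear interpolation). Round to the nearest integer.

G₁ = 154 (from #be9ae5), G₂ = 111 (from #ff6f61).
G = 154 + 0.27 × (111 − 154) = 142.39 → 142

142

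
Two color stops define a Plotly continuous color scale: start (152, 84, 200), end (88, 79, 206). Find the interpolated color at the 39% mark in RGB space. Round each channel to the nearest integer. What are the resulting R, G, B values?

39% corresponds to t = 0.39.
R = 152 + 0.39 × (88 − 152) = 152 + 0.39 × -64 = 127.04 → 127
G = 84 + 0.39 × (79 − 84) = 84 + 0.39 × -5 = 82.05 → 82
B = 200 + 0.39 × (206 − 200) = 200 + 0.39 × 6 = 202.34 → 202

(127, 82, 202)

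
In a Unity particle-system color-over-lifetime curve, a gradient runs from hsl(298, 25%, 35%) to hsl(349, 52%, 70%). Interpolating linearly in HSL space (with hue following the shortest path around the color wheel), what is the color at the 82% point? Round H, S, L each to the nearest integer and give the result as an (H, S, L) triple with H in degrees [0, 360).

Hue arc: Δh = 349 − 298 = 51° (|Δh| ≤ 180, already the shorter path).
H = 298 + 0.82 × (51) = 339.82 → 340°
S = 25 + 0.82 × (52 − 25) = 47.14 → 47%
L = 35 + 0.82 × (70 − 35) = 63.7 → 64%

(340, 47, 64)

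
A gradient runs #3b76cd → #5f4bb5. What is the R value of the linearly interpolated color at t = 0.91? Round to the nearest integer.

92

R₁ = 59 (from #3b76cd), R₂ = 95 (from #5f4bb5).
R = 59 + 0.91 × (95 − 59) = 91.76 → 92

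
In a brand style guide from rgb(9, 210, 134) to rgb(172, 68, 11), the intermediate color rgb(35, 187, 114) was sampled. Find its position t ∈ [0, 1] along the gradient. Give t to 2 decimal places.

Invert the lerp on the R channel (largest span, 163): t = (35 − 9) / (172 − 9) = 26/163 = 0.15951.
Check on G: (187 − 210)/(68 − 210) = 0.162 ✓

0.16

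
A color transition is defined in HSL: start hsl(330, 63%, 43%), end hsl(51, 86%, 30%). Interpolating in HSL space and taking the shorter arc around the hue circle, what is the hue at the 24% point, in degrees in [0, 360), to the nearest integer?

Hue: 51 − 330 = -279°, but |-279| > 180 so the shorter arc goes the other way: Δh = -279 + 360 = 81°.
H = 330 + 0.24 × (81) = 349.44 → 349°

349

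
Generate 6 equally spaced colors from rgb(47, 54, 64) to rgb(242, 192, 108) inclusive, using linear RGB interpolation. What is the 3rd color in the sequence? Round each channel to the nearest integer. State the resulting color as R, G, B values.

With 6 swatches and endpoints inclusive, swatch 3 sits at t = (3 − 1)/(6 − 1) = 2/5 ≈ 0.4.
R = 47 + 0.4 × (242 − 47) = 125 → 125
G = 54 + 0.4 × (192 − 54) = 109.2 → 109
B = 64 + 0.4 × (108 − 64) = 81.6 → 82

(125, 109, 82)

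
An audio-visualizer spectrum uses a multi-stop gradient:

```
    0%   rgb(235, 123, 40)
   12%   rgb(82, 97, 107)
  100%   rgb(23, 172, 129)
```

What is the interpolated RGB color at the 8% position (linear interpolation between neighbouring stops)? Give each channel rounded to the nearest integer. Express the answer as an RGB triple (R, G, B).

8% lies between the 0% and 12% stops, so the local fraction is t = (8 − 0)/(12 − 0) = 8/12 ≈ 0.6667.
R = 235 + 0.6667 × (82 − 235) = 132.995 → 133
G = 123 + 0.6667 × (97 − 123) = 105.666 → 106
B = 40 + 0.6667 × (107 − 40) = 84.669 → 85

(133, 106, 85)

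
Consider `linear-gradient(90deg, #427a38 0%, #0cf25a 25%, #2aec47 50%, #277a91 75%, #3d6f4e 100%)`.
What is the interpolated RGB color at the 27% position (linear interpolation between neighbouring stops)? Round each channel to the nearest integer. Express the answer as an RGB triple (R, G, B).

27% lies between the 25% and 50% stops, so the local fraction is t = (27 − 25)/(50 − 25) = 2/25 ≈ 0.08.
#0cf25a → (12, 242, 90); #2aec47 → (42, 236, 71).
R = 12 + 0.08 × (42 − 12) = 14.4 → 14
G = 242 + 0.08 × (236 − 242) = 241.52 → 242
B = 90 + 0.08 × (71 − 90) = 88.48 → 88

(14, 242, 88)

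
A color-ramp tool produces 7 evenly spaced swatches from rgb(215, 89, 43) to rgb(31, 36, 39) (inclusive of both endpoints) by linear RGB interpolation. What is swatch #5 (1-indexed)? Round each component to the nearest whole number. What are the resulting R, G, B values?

(92, 54, 40)

With 7 swatches and endpoints inclusive, swatch 5 sits at t = (5 − 1)/(7 − 1) = 4/6 ≈ 0.6667.
R = 215 + 0.6667 × (31 − 215) = 92.327 → 92
G = 89 + 0.6667 × (36 − 89) = 53.665 → 54
B = 43 + 0.6667 × (39 − 43) = 40.333 → 40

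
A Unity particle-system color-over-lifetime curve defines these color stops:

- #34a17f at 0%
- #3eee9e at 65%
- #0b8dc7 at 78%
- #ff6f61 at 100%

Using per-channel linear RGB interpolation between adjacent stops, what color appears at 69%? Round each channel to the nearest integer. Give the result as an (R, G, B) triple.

69% lies between the 65% and 78% stops, so the local fraction is t = (69 − 65)/(78 − 65) = 4/13 ≈ 0.3077.
#3eee9e → (62, 238, 158); #0b8dc7 → (11, 141, 199).
R = 62 + 0.3077 × (11 − 62) = 46.307 → 46
G = 238 + 0.3077 × (141 − 238) = 208.153 → 208
B = 158 + 0.3077 × (199 − 158) = 170.616 → 171

(46, 208, 171)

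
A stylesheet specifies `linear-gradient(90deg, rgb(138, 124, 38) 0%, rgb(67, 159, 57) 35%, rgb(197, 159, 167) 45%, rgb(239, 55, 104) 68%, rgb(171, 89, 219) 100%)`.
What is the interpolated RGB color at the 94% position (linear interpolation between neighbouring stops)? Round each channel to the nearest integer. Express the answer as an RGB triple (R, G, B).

(184, 83, 197)

94% lies between the 68% and 100% stops, so the local fraction is t = (94 − 68)/(100 − 68) = 26/32 ≈ 0.8125.
R = 239 + 0.8125 × (171 − 239) = 183.75 → 184
G = 55 + 0.8125 × (89 − 55) = 82.625 → 83
B = 104 + 0.8125 × (219 − 104) = 197.438 → 197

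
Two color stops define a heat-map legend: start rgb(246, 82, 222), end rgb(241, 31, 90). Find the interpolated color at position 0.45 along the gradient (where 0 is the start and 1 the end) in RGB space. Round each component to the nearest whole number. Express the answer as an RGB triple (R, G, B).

(244, 59, 163)

R = 246 + 0.45 × (241 − 246) = 246 + 0.45 × -5 = 243.75 → 244
G = 82 + 0.45 × (31 − 82) = 82 + 0.45 × -51 = 59.05 → 59
B = 222 + 0.45 × (90 − 222) = 222 + 0.45 × -132 = 162.6 → 163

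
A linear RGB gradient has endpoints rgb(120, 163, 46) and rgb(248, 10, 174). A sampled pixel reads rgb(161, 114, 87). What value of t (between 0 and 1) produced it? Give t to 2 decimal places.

Invert the lerp on the G channel (largest span, 153): t = (114 − 163) / (10 − 163) = -49/-153 = 0.32026.
Check on R: (161 − 120)/(248 − 120) = 0.3203 ✓

0.32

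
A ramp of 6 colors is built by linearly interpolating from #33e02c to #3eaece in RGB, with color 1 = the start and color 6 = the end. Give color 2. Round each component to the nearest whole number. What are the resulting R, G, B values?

With 6 swatches and endpoints inclusive, swatch 2 sits at t = (2 − 1)/(6 − 1) = 1/5 ≈ 0.2.
#33e02c → (51, 224, 44); #3eaece → (62, 174, 206).
R = 51 + 0.2 × (62 − 51) = 53.2 → 53
G = 224 + 0.2 × (174 − 224) = 214 → 214
B = 44 + 0.2 × (206 − 44) = 76.4 → 76

(53, 214, 76)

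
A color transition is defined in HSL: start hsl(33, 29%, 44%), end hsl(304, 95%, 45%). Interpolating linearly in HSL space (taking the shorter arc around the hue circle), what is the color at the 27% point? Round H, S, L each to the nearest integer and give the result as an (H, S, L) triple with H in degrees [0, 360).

(9, 47, 44)

Hue: 304 − 33 = 271°, but |271| > 180 so the shorter arc goes the other way: Δh = 271 − 360 = -89°.
H = 33 + 0.27 × (-89) = 8.97 → 9°
S = 29 + 0.27 × (95 − 29) = 46.82 → 47%
L = 44 + 0.27 × (45 − 44) = 44.27 → 44%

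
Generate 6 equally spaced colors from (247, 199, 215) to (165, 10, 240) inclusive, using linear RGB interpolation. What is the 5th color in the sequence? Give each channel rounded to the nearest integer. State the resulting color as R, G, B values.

With 6 swatches and endpoints inclusive, swatch 5 sits at t = (5 − 1)/(6 − 1) = 4/5 ≈ 0.8.
R = 247 + 0.8 × (165 − 247) = 181.4 → 181
G = 199 + 0.8 × (10 − 199) = 47.8 → 48
B = 215 + 0.8 × (240 − 215) = 235 → 235

(181, 48, 235)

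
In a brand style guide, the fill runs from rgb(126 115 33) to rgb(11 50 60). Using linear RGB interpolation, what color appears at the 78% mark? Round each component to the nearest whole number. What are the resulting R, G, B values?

78% corresponds to t = 0.78.
R = 126 + 0.78 × (11 − 126) = 126 + 0.78 × -115 = 36.3 → 36
G = 115 + 0.78 × (50 − 115) = 115 + 0.78 × -65 = 64.3 → 64
B = 33 + 0.78 × (60 − 33) = 33 + 0.78 × 27 = 54.06 → 54

(36, 64, 54)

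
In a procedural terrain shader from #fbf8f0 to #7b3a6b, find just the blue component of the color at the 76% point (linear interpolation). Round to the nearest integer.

139

B₁ = 240 (from #fbf8f0), B₂ = 107 (from #7b3a6b).
B = 240 + 0.76 × (107 − 240) = 138.92 → 139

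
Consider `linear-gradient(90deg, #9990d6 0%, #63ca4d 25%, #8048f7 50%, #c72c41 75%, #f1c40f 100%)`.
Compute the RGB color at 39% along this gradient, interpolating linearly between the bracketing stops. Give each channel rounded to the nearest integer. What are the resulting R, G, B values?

39% lies between the 25% and 50% stops, so the local fraction is t = (39 − 25)/(50 − 25) = 14/25 ≈ 0.56.
#63ca4d → (99, 202, 77); #8048f7 → (128, 72, 247).
R = 99 + 0.56 × (128 − 99) = 115.24 → 115
G = 202 + 0.56 × (72 − 202) = 129.2 → 129
B = 77 + 0.56 × (247 − 77) = 172.2 → 172

(115, 129, 172)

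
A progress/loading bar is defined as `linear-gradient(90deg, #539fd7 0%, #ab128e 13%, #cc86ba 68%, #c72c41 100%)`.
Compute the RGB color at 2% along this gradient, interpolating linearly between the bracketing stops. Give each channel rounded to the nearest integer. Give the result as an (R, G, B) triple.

(97, 137, 204)

2% lies between the 0% and 13% stops, so the local fraction is t = (2 − 0)/(13 − 0) = 2/13 ≈ 0.1538.
#539fd7 → (83, 159, 215); #ab128e → (171, 18, 142).
R = 83 + 0.1538 × (171 − 83) = 96.534 → 97
G = 159 + 0.1538 × (18 − 159) = 137.314 → 137
B = 215 + 0.1538 × (142 − 215) = 203.773 → 204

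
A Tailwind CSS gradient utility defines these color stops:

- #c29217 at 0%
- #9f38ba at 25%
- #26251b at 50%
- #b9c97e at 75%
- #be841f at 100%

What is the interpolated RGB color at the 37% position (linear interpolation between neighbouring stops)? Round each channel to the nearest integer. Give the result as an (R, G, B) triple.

37% lies between the 25% and 50% stops, so the local fraction is t = (37 − 25)/(50 − 25) = 12/25 ≈ 0.48.
#9f38ba → (159, 56, 186); #26251b → (38, 37, 27).
R = 159 + 0.48 × (38 − 159) = 100.92 → 101
G = 56 + 0.48 × (37 − 56) = 46.88 → 47
B = 186 + 0.48 × (27 − 186) = 109.68 → 110

(101, 47, 110)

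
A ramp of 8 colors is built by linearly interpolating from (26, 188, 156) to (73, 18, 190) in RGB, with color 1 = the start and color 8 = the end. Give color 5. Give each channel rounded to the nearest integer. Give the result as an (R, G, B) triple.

With 8 swatches and endpoints inclusive, swatch 5 sits at t = (5 − 1)/(8 − 1) = 4/7 ≈ 0.5714.
R = 26 + 0.5714 × (73 − 26) = 52.856 → 53
G = 188 + 0.5714 × (18 − 188) = 90.862 → 91
B = 156 + 0.5714 × (190 − 156) = 175.428 → 175

(53, 91, 175)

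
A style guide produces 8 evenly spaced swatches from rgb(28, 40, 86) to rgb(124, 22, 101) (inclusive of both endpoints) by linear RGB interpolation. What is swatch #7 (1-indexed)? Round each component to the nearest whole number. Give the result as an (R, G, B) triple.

(110, 25, 99)

With 8 swatches and endpoints inclusive, swatch 7 sits at t = (7 − 1)/(8 − 1) = 6/7 ≈ 0.8571.
R = 28 + 0.8571 × (124 − 28) = 110.282 → 110
G = 40 + 0.8571 × (22 − 40) = 24.572 → 25
B = 86 + 0.8571 × (101 − 86) = 98.856 → 99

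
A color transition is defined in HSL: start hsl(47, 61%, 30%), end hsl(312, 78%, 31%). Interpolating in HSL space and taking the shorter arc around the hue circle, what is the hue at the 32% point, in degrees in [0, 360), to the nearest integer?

17

Hue: 312 − 47 = 265°, but |265| > 180 so the shorter arc goes the other way: Δh = 265 − 360 = -95°.
H = 47 + 0.32 × (-95) = 16.6 → 17°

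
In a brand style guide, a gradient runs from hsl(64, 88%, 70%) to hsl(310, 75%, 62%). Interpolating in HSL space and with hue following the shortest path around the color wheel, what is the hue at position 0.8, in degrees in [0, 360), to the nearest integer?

333

Hue: 310 − 64 = 246°, but |246| > 180 so the shorter arc goes the other way: Δh = 246 − 360 = -114°.
H = 64 + 0.8 × (-114) = -27.2 → -27 → -27 mod 360 = 333°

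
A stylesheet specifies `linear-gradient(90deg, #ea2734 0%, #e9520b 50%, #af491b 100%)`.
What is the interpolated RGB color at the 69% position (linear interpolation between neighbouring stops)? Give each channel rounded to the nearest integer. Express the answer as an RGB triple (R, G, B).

(211, 79, 17)

69% lies between the 50% and 100% stops, so the local fraction is t = (69 − 50)/(100 − 50) = 19/50 ≈ 0.38.
#e9520b → (233, 82, 11); #af491b → (175, 73, 27).
R = 233 + 0.38 × (175 − 233) = 210.96 → 211
G = 82 + 0.38 × (73 − 82) = 78.58 → 79
B = 11 + 0.38 × (27 − 11) = 17.08 → 17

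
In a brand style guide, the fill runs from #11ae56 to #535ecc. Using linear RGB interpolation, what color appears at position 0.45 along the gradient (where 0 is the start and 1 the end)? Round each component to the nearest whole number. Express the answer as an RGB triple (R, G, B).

#11ae56 → (17, 174, 86); #535ecc → (83, 94, 204).
R = 17 + 0.45 × (83 − 17) = 17 + 0.45 × 66 = 46.7 → 47
G = 174 + 0.45 × (94 − 174) = 174 + 0.45 × -80 = 138 → 138
B = 86 + 0.45 × (204 − 86) = 86 + 0.45 × 118 = 139.1 → 139

(47, 138, 139)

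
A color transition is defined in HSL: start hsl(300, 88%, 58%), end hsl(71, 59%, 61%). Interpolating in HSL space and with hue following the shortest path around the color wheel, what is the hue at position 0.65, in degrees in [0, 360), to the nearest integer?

25

Hue: 71 − 300 = -229°, but |-229| > 180 so the shorter arc goes the other way: Δh = -229 + 360 = 131°.
H = 300 + 0.65 × (131) = 385.15 → 385 → 385 mod 360 = 25°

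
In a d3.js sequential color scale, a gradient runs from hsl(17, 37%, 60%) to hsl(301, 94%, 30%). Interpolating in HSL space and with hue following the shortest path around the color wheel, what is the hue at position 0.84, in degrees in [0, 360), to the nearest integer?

Hue: 301 − 17 = 284°, but |284| > 180 so the shorter arc goes the other way: Δh = 284 − 360 = -76°.
H = 17 + 0.84 × (-76) = -46.84 → -47 → -47 mod 360 = 313°

313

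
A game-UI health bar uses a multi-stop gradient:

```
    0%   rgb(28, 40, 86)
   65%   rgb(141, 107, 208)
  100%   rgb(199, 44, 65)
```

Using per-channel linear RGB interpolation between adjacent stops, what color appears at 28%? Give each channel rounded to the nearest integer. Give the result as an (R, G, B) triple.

(77, 69, 139)

28% lies between the 0% and 65% stops, so the local fraction is t = (28 − 0)/(65 − 0) = 28/65 ≈ 0.4308.
R = 28 + 0.4308 × (141 − 28) = 76.68 → 77
G = 40 + 0.4308 × (107 − 40) = 68.864 → 69
B = 86 + 0.4308 × (208 − 86) = 138.558 → 139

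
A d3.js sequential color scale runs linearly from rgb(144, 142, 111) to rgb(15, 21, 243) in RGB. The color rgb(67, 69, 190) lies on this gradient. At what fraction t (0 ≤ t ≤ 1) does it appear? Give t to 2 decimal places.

0.60

Invert the lerp on the B channel (largest span, 132): t = (190 − 111) / (243 − 111) = 79/132 = 0.59848.
Check on R: (67 − 144)/(15 − 144) = 0.5969 ✓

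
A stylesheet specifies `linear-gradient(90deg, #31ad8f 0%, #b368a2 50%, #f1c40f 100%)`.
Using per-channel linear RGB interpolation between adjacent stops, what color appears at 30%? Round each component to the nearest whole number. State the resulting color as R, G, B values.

30% lies between the 0% and 50% stops, so the local fraction is t = (30 − 0)/(50 − 0) = 30/50 ≈ 0.6.
#31ad8f → (49, 173, 143); #b368a2 → (179, 104, 162).
R = 49 + 0.6 × (179 − 49) = 127 → 127
G = 173 + 0.6 × (104 − 173) = 131.6 → 132
B = 143 + 0.6 × (162 − 143) = 154.4 → 154

(127, 132, 154)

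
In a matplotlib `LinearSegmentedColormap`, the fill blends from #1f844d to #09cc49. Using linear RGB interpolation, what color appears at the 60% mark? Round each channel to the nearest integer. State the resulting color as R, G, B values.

(18, 175, 75)

#1f844d → (31, 132, 77); #09cc49 → (9, 204, 73).
60% corresponds to t = 0.6.
R = 31 + 0.6 × (9 − 31) = 31 + 0.6 × -22 = 17.8 → 18
G = 132 + 0.6 × (204 − 132) = 132 + 0.6 × 72 = 175.2 → 175
B = 77 + 0.6 × (73 − 77) = 77 + 0.6 × -4 = 74.6 → 75
So the blended color is (18, 175, 75), about #12af4b.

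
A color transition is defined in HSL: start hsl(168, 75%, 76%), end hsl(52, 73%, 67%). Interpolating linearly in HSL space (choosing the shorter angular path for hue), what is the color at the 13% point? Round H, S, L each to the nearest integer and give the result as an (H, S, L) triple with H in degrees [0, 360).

(153, 75, 75)

Hue arc: Δh = 52 − 168 = -116° (|Δh| ≤ 180, already the shorter path).
H = 168 + 0.13 × (-116) = 152.92 → 153°
S = 75 + 0.13 × (73 − 75) = 74.74 → 75%
L = 76 + 0.13 × (67 − 76) = 74.83 → 75%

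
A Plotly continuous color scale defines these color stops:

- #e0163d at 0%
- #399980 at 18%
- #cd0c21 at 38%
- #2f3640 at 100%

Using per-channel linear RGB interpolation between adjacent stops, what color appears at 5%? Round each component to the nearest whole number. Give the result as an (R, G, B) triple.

5% lies between the 0% and 18% stops, so the local fraction is t = (5 − 0)/(18 − 0) = 5/18 ≈ 0.2778.
#e0163d → (224, 22, 61); #399980 → (57, 153, 128).
R = 224 + 0.2778 × (57 − 224) = 177.607 → 178
G = 22 + 0.2778 × (153 − 22) = 58.392 → 58
B = 61 + 0.2778 × (128 − 61) = 79.613 → 80

(178, 58, 80)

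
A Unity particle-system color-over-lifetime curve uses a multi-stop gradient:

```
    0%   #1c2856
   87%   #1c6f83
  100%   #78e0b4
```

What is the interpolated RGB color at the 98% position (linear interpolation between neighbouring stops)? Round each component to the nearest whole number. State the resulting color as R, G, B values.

(106, 207, 172)

98% lies between the 87% and 100% stops, so the local fraction is t = (98 − 87)/(100 − 87) = 11/13 ≈ 0.8462.
#1c6f83 → (28, 111, 131); #78e0b4 → (120, 224, 180).
R = 28 + 0.8462 × (120 − 28) = 105.85 → 106
G = 111 + 0.8462 × (224 − 111) = 206.621 → 207
B = 131 + 0.8462 × (180 − 131) = 172.464 → 172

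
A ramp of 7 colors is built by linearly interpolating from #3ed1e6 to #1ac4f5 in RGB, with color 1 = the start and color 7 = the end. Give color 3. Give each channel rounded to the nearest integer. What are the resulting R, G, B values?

(50, 205, 235)

With 7 swatches and endpoints inclusive, swatch 3 sits at t = (3 − 1)/(7 − 1) = 2/6 ≈ 0.3333.
#3ed1e6 → (62, 209, 230); #1ac4f5 → (26, 196, 245).
R = 62 + 0.3333 × (26 − 62) = 50.001 → 50
G = 209 + 0.3333 × (196 − 209) = 204.667 → 205
B = 230 + 0.3333 × (245 − 230) = 235 → 235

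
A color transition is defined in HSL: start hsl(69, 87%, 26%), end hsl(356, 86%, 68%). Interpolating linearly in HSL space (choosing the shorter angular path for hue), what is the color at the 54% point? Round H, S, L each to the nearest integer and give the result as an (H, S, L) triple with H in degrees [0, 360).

(30, 86, 49)

Hue: 356 − 69 = 287°, but |287| > 180 so the shorter arc goes the other way: Δh = 287 − 360 = -73°.
H = 69 + 0.54 × (-73) = 29.58 → 30°
S = 87 + 0.54 × (86 − 87) = 86.46 → 86%
L = 26 + 0.54 × (68 − 26) = 48.68 → 49%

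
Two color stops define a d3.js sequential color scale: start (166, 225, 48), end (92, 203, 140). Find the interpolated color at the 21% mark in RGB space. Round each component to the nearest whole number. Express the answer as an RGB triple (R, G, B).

(150, 220, 67)

21% corresponds to t = 0.21.
R = 166 + 0.21 × (92 − 166) = 166 + 0.21 × -74 = 150.46 → 150
G = 225 + 0.21 × (203 − 225) = 225 + 0.21 × -22 = 220.38 → 220
B = 48 + 0.21 × (140 − 48) = 48 + 0.21 × 92 = 67.32 → 67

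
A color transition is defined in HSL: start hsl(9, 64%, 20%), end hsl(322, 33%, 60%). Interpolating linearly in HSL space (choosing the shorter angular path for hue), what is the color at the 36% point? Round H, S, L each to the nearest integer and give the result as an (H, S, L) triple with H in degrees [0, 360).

Hue: 322 − 9 = 313°, but |313| > 180 so the shorter arc goes the other way: Δh = 313 − 360 = -47°.
H = 9 + 0.36 × (-47) = -7.92 → -8 → -8 mod 360 = 352°
S = 64 + 0.36 × (33 − 64) = 52.84 → 53%
L = 20 + 0.36 × (60 − 20) = 34.4 → 34%

(352, 53, 34)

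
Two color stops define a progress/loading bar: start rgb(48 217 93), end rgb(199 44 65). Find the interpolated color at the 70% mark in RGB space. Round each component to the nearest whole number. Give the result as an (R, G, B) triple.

(154, 96, 73)

70% corresponds to t = 0.7.
R = 48 + 0.7 × (199 − 48) = 48 + 0.7 × 151 = 153.7 → 154
G = 217 + 0.7 × (44 − 217) = 217 + 0.7 × -173 = 95.9 → 96
B = 93 + 0.7 × (65 − 93) = 93 + 0.7 × -28 = 73.4 → 73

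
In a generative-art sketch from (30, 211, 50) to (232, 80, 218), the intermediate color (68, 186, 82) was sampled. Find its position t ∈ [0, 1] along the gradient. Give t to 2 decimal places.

Invert the lerp on the R channel (largest span, 202): t = (68 − 30) / (232 − 30) = 38/202 = 0.18812.
Check on G: (186 − 211)/(80 − 211) = 0.1908 ✓

0.19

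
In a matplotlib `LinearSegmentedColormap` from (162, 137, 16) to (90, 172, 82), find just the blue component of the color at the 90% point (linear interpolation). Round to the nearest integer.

B = 16 + 0.9 × (82 − 16) = 75.4 → 75

75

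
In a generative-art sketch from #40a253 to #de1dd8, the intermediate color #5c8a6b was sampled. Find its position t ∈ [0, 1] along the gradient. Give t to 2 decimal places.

Invert the lerp on the R channel (largest span, 158): t = (92 − 64) / (222 − 64) = 28/158 = 0.17722.
Check on G: (138 − 162)/(29 − 162) = 0.1805 ✓

0.18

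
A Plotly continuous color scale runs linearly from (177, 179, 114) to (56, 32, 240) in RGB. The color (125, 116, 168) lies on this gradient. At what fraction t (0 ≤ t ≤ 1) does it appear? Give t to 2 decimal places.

Invert the lerp on the G channel (largest span, 147): t = (116 − 179) / (32 − 179) = -63/-147 = 0.42857.
Check on R: (125 − 177)/(56 − 177) = 0.4298 ✓

0.43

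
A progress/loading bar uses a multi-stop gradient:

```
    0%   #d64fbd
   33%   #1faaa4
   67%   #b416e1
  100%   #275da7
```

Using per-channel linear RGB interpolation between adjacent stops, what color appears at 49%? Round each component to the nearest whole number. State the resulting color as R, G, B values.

(101, 100, 193)

49% lies between the 33% and 67% stops, so the local fraction is t = (49 − 33)/(67 − 33) = 16/34 ≈ 0.4706.
#1faaa4 → (31, 170, 164); #b416e1 → (180, 22, 225).
R = 31 + 0.4706 × (180 − 31) = 101.119 → 101
G = 170 + 0.4706 × (22 − 170) = 100.351 → 100
B = 164 + 0.4706 × (225 − 164) = 192.707 → 193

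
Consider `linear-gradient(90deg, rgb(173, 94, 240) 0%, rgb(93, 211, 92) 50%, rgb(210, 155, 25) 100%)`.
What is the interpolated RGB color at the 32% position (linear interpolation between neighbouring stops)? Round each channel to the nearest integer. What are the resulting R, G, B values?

32% lies between the 0% and 50% stops, so the local fraction is t = (32 − 0)/(50 − 0) = 32/50 ≈ 0.64.
R = 173 + 0.64 × (93 − 173) = 121.8 → 122
G = 94 + 0.64 × (211 − 94) = 168.88 → 169
B = 240 + 0.64 × (92 − 240) = 145.28 → 145

(122, 169, 145)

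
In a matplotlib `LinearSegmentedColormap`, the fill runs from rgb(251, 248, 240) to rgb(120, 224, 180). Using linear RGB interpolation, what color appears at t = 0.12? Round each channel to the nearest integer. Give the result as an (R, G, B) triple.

R = 251 + 0.12 × (120 − 251) = 251 + 0.12 × -131 = 235.28 → 235
G = 248 + 0.12 × (224 − 248) = 248 + 0.12 × -24 = 245.12 → 245
B = 240 + 0.12 × (180 − 240) = 240 + 0.12 × -60 = 232.8 → 233
So the blended color is (235, 245, 233), about #ebf5e9.

(235, 245, 233)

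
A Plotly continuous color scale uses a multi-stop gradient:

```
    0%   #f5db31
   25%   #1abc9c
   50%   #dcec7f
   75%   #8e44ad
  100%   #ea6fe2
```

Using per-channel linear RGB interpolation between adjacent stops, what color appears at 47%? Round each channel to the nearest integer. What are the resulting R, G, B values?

47% lies between the 25% and 50% stops, so the local fraction is t = (47 − 25)/(50 − 25) = 22/25 ≈ 0.88.
#1abc9c → (26, 188, 156); #dcec7f → (220, 236, 127).
R = 26 + 0.88 × (220 − 26) = 196.72 → 197
G = 188 + 0.88 × (236 − 188) = 230.24 → 230
B = 156 + 0.88 × (127 − 156) = 130.48 → 130

(197, 230, 130)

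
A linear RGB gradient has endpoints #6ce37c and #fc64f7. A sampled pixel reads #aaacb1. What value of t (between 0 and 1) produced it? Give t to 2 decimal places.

0.43

Invert the lerp on the R channel (largest span, 144): t = (170 − 108) / (252 − 108) = 62/144 = 0.43056.
Check on G: (172 − 227)/(100 − 227) = 0.4331 ✓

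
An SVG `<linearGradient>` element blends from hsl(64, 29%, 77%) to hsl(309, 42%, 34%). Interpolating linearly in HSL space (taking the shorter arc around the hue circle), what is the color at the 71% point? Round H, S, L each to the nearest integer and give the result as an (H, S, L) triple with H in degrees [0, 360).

(342, 38, 46)

Hue: 309 − 64 = 245°, but |245| > 180 so the shorter arc goes the other way: Δh = 245 − 360 = -115°.
H = 64 + 0.71 × (-115) = -17.65 → -18 → -18 mod 360 = 342°
S = 29 + 0.71 × (42 − 29) = 38.23 → 38%
L = 77 + 0.71 × (34 − 77) = 46.47 → 46%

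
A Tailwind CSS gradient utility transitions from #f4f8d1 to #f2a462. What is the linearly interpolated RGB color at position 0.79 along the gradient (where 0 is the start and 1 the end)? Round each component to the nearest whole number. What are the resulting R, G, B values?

#f4f8d1 → (244, 248, 209); #f2a462 → (242, 164, 98).
R = 244 + 0.79 × (242 − 244) = 244 + 0.79 × -2 = 242.42 → 242
G = 248 + 0.79 × (164 − 248) = 248 + 0.79 × -84 = 181.64 → 182
B = 209 + 0.79 × (98 − 209) = 209 + 0.79 × -111 = 121.31 → 121

(242, 182, 121)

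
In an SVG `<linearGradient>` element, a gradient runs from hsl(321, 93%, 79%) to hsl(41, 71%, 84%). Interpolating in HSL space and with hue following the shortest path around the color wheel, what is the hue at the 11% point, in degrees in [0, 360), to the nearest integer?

Hue: 41 − 321 = -280°, but |-280| > 180 so the shorter arc goes the other way: Δh = -280 + 360 = 80°.
H = 321 + 0.11 × (80) = 329.8 → 330°

330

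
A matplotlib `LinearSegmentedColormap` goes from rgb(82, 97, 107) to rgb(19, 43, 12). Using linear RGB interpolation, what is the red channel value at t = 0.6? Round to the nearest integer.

44

R = 82 + 0.6 × (19 − 82) = 44.2 → 44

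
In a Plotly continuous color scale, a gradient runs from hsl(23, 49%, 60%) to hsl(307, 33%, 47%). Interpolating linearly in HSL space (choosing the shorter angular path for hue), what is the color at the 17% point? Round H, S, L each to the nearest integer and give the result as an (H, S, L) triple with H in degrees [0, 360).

(10, 46, 58)

Hue: 307 − 23 = 284°, but |284| > 180 so the shorter arc goes the other way: Δh = 284 − 360 = -76°.
H = 23 + 0.17 × (-76) = 10.08 → 10°
S = 49 + 0.17 × (33 − 49) = 46.28 → 46%
L = 60 + 0.17 × (47 − 60) = 57.79 → 58%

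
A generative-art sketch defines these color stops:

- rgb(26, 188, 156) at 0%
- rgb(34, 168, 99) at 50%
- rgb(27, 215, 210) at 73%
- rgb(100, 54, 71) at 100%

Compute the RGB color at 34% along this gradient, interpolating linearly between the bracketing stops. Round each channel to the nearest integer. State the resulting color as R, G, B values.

34% lies between the 0% and 50% stops, so the local fraction is t = (34 − 0)/(50 − 0) = 34/50 ≈ 0.68.
R = 26 + 0.68 × (34 − 26) = 31.44 → 31
G = 188 + 0.68 × (168 − 188) = 174.4 → 174
B = 156 + 0.68 × (99 − 156) = 117.24 → 117

(31, 174, 117)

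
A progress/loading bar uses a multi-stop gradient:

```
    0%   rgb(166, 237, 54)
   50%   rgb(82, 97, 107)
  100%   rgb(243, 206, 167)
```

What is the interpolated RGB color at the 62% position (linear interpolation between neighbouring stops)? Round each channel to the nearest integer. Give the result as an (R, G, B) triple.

62% lies between the 50% and 100% stops, so the local fraction is t = (62 − 50)/(100 − 50) = 12/50 ≈ 0.24.
R = 82 + 0.24 × (243 − 82) = 120.64 → 121
G = 97 + 0.24 × (206 − 97) = 123.16 → 123
B = 107 + 0.24 × (167 − 107) = 121.4 → 121

(121, 123, 121)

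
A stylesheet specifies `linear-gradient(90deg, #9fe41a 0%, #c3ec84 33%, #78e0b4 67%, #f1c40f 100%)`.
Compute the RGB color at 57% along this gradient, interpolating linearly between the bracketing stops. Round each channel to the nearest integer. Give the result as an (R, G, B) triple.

57% lies between the 33% and 67% stops, so the local fraction is t = (57 − 33)/(67 − 33) = 24/34 ≈ 0.7059.
#c3ec84 → (195, 236, 132); #78e0b4 → (120, 224, 180).
R = 195 + 0.7059 × (120 − 195) = 142.058 → 142
G = 236 + 0.7059 × (224 − 236) = 227.529 → 228
B = 132 + 0.7059 × (180 − 132) = 165.883 → 166

(142, 228, 166)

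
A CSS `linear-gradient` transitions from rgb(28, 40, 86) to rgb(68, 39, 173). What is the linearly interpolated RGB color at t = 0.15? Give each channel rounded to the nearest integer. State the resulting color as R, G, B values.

(34, 40, 99)

R = 28 + 0.15 × (68 − 28) = 28 + 0.15 × 40 = 34 → 34
G = 40 + 0.15 × (39 − 40) = 40 + 0.15 × -1 = 39.85 → 40
B = 86 + 0.15 × (173 − 86) = 86 + 0.15 × 87 = 99.05 → 99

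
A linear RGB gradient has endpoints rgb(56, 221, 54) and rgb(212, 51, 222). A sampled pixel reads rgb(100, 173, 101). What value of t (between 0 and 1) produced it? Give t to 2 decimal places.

Invert the lerp on the G channel (largest span, 170): t = (173 − 221) / (51 − 221) = -48/-170 = 0.28235.
Check on R: (100 − 56)/(212 − 56) = 0.2821 ✓

0.28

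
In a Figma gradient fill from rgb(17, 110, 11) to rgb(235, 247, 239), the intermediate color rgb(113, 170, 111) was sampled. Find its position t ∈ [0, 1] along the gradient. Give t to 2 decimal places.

Invert the lerp on the B channel (largest span, 228): t = (111 − 11) / (239 − 11) = 100/228 = 0.4386.
Check on R: (113 − 17)/(235 − 17) = 0.4404 ✓

0.44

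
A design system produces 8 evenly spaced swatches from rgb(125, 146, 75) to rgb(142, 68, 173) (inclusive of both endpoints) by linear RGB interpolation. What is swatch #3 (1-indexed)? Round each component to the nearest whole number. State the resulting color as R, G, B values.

With 8 swatches and endpoints inclusive, swatch 3 sits at t = (3 − 1)/(8 − 1) = 2/7 ≈ 0.2857.
R = 125 + 0.2857 × (142 − 125) = 129.857 → 130
G = 146 + 0.2857 × (68 − 146) = 123.715 → 124
B = 75 + 0.2857 × (173 − 75) = 102.999 → 103

(130, 124, 103)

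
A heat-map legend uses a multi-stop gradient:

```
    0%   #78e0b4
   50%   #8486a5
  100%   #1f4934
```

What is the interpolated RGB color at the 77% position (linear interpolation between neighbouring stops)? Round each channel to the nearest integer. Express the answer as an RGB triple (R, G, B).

(77, 101, 104)

77% lies between the 50% and 100% stops, so the local fraction is t = (77 − 50)/(100 − 50) = 27/50 ≈ 0.54.
#8486a5 → (132, 134, 165); #1f4934 → (31, 73, 52).
R = 132 + 0.54 × (31 − 132) = 77.46 → 77
G = 134 + 0.54 × (73 − 134) = 101.06 → 101
B = 165 + 0.54 × (52 − 165) = 103.98 → 104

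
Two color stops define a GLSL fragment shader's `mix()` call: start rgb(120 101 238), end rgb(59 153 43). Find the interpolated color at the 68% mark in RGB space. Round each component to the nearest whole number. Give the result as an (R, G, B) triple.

68% corresponds to t = 0.68.
R = 120 + 0.68 × (59 − 120) = 120 + 0.68 × -61 = 78.52 → 79
G = 101 + 0.68 × (153 − 101) = 101 + 0.68 × 52 = 136.36 → 136
B = 238 + 0.68 × (43 − 238) = 238 + 0.68 × -195 = 105.4 → 105

(79, 136, 105)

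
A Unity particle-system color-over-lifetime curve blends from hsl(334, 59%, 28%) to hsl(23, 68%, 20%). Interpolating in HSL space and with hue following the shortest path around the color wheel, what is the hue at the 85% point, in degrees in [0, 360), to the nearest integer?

16

Hue: 23 − 334 = -311°, but |-311| > 180 so the shorter arc goes the other way: Δh = -311 + 360 = 49°.
H = 334 + 0.85 × (49) = 375.65 → 376 → 376 mod 360 = 16°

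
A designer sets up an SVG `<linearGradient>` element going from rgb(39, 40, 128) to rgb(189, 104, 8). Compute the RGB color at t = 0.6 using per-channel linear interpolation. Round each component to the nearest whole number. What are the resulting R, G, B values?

(129, 78, 56)

R = 39 + 0.6 × (189 − 39) = 39 + 0.6 × 150 = 129 → 129
G = 40 + 0.6 × (104 − 40) = 40 + 0.6 × 64 = 78.4 → 78
B = 128 + 0.6 × (8 − 128) = 128 + 0.6 × -120 = 56 → 56
So the blended color is (129, 78, 56), about #814e38.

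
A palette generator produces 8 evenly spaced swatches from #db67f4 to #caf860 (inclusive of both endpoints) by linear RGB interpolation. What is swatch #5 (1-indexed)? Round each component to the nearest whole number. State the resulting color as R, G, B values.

With 8 swatches and endpoints inclusive, swatch 5 sits at t = (5 − 1)/(8 − 1) = 4/7 ≈ 0.5714.
#db67f4 → (219, 103, 244); #caf860 → (202, 248, 96).
R = 219 + 0.5714 × (202 − 219) = 209.286 → 209
G = 103 + 0.5714 × (248 − 103) = 185.853 → 186
B = 244 + 0.5714 × (96 − 244) = 159.433 → 159

(209, 186, 159)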